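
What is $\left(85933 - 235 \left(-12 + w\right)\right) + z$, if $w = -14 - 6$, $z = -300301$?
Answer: $-206848$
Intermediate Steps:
$w = -20$
$\left(85933 - 235 \left(-12 + w\right)\right) + z = \left(85933 - 235 \left(-12 - 20\right)\right) - 300301 = \left(85933 - -7520\right) - 300301 = \left(85933 + 7520\right) - 300301 = 93453 - 300301 = -206848$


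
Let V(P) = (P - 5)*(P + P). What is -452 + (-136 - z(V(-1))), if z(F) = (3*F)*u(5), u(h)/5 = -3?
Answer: -48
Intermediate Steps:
u(h) = -15 (u(h) = 5*(-3) = -15)
V(P) = 2*P*(-5 + P) (V(P) = (-5 + P)*(2*P) = 2*P*(-5 + P))
z(F) = -45*F (z(F) = (3*F)*(-15) = -45*F)
-452 + (-136 - z(V(-1))) = -452 + (-136 - (-45)*2*(-1)*(-5 - 1)) = -452 + (-136 - (-45)*2*(-1)*(-6)) = -452 + (-136 - (-45)*12) = -452 + (-136 - 1*(-540)) = -452 + (-136 + 540) = -452 + 404 = -48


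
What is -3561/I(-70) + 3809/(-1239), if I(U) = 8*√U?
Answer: -3809/1239 + 3561*I*√70/560 ≈ -3.0743 + 53.203*I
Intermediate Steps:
-3561/I(-70) + 3809/(-1239) = -3561*(-I*√70/560) + 3809/(-1239) = -3561*(-I*√70/560) + 3809*(-1/1239) = -3561*(-I*√70/560) - 3809/1239 = -(-3561)*I*√70/560 - 3809/1239 = 3561*I*√70/560 - 3809/1239 = -3809/1239 + 3561*I*√70/560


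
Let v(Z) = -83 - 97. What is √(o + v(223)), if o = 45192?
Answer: 22*√93 ≈ 212.16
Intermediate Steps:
v(Z) = -180
√(o + v(223)) = √(45192 - 180) = √45012 = 22*√93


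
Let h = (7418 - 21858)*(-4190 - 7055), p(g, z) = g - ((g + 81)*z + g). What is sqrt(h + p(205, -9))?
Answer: sqrt(162380374) ≈ 12743.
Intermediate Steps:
p(g, z) = -z*(81 + g) (p(g, z) = g - ((81 + g)*z + g) = g - (z*(81 + g) + g) = g - (g + z*(81 + g)) = g + (-g - z*(81 + g)) = -z*(81 + g))
h = 162377800 (h = -14440*(-11245) = 162377800)
sqrt(h + p(205, -9)) = sqrt(162377800 - 1*(-9)*(81 + 205)) = sqrt(162377800 - 1*(-9)*286) = sqrt(162377800 + 2574) = sqrt(162380374)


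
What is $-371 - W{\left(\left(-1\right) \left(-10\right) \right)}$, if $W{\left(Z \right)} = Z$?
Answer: $-381$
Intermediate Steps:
$-371 - W{\left(\left(-1\right) \left(-10\right) \right)} = -371 - \left(-1\right) \left(-10\right) = -371 - 10 = -381$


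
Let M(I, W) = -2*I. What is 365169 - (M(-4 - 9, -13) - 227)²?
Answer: 324768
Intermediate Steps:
365169 - (M(-4 - 9, -13) - 227)² = 365169 - (-2*(-4 - 9) - 227)² = 365169 - (-2*(-13) - 227)² = 365169 - (26 - 227)² = 365169 - 1*(-201)² = 365169 - 1*40401 = 365169 - 40401 = 324768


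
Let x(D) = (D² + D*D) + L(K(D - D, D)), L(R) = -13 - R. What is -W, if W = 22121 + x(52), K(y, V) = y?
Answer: -27516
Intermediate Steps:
x(D) = -13 + 2*D² (x(D) = (D² + D*D) + (-13 - (D - D)) = (D² + D²) + (-13 - 1*0) = 2*D² + (-13 + 0) = 2*D² - 13 = -13 + 2*D²)
W = 27516 (W = 22121 + (-13 + 2*52²) = 22121 + (-13 + 2*2704) = 22121 + (-13 + 5408) = 22121 + 5395 = 27516)
-W = -1*27516 = -27516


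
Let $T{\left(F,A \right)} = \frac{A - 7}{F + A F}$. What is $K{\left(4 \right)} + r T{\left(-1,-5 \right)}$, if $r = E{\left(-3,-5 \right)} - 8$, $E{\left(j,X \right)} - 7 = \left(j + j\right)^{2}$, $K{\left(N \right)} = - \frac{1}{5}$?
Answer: $- \frac{526}{5} \approx -105.2$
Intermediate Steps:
$K{\left(N \right)} = - \frac{1}{5}$ ($K{\left(N \right)} = \left(-1\right) \frac{1}{5} = - \frac{1}{5}$)
$E{\left(j,X \right)} = 7 + 4 j^{2}$ ($E{\left(j,X \right)} = 7 + \left(j + j\right)^{2} = 7 + \left(2 j\right)^{2} = 7 + 4 j^{2}$)
$r = 35$ ($r = \left(7 + 4 \left(-3\right)^{2}\right) - 8 = \left(7 + 4 \cdot 9\right) - 8 = \left(7 + 36\right) - 8 = 43 - 8 = 35$)
$T{\left(F,A \right)} = \frac{-7 + A}{F + A F}$
$K{\left(4 \right)} + r T{\left(-1,-5 \right)} = - \frac{1}{5} + 35 \frac{-7 - 5}{\left(-1\right) \left(1 - 5\right)} = - \frac{1}{5} + 35 \left(\left(-1\right) \frac{1}{-4} \left(-12\right)\right) = - \frac{1}{5} + 35 \left(\left(-1\right) \left(- \frac{1}{4}\right) \left(-12\right)\right) = - \frac{1}{5} + 35 \left(-3\right) = - \frac{1}{5} - 105 = - \frac{526}{5}$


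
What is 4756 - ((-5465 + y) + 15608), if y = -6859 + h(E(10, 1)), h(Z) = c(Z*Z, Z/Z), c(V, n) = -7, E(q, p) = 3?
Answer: 1479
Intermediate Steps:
h(Z) = -7
y = -6866 (y = -6859 - 7 = -6866)
4756 - ((-5465 + y) + 15608) = 4756 - ((-5465 - 6866) + 15608) = 4756 - (-12331 + 15608) = 4756 - 1*3277 = 4756 - 3277 = 1479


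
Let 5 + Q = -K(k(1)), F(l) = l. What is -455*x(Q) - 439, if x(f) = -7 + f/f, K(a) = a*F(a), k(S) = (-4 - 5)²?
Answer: 2291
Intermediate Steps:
k(S) = 81 (k(S) = (-9)² = 81)
K(a) = a² (K(a) = a*a = a²)
Q = -6566 (Q = -5 - 1*81² = -5 - 1*6561 = -5 - 6561 = -6566)
x(f) = -6 (x(f) = -7 + 1 = -6)
-455*x(Q) - 439 = -455*(-6) - 439 = 2730 - 439 = 2291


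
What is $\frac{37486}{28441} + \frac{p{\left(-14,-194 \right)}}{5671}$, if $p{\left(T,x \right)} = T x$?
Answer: $\frac{289828862}{161288911} \approx 1.797$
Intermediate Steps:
$\frac{37486}{28441} + \frac{p{\left(-14,-194 \right)}}{5671} = \frac{37486}{28441} + \frac{\left(-14\right) \left(-194\right)}{5671} = 37486 \cdot \frac{1}{28441} + 2716 \cdot \frac{1}{5671} = \frac{37486}{28441} + \frac{2716}{5671} = \frac{289828862}{161288911}$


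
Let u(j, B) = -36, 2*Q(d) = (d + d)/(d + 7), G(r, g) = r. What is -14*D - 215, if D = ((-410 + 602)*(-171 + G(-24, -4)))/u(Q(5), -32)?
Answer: -14775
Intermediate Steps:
Q(d) = d/(7 + d) (Q(d) = ((d + d)/(d + 7))/2 = ((2*d)/(7 + d))/2 = (2*d/(7 + d))/2 = d/(7 + d))
D = 1040 (D = ((-410 + 602)*(-171 - 24))/(-36) = (192*(-195))*(-1/36) = -37440*(-1/36) = 1040)
-14*D - 215 = -14*1040 - 215 = -14560 - 215 = -14775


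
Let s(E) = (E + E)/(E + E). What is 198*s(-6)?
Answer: 198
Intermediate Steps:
s(E) = 1 (s(E) = (2*E)/((2*E)) = (2*E)*(1/(2*E)) = 1)
198*s(-6) = 198*1 = 198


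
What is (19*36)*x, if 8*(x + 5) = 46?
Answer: 513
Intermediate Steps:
x = ¾ (x = -5 + (⅛)*46 = -5 + 23/4 = ¾ ≈ 0.75000)
(19*36)*x = (19*36)*(¾) = 684*(¾) = 513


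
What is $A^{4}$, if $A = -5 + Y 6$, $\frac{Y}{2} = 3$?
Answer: $923521$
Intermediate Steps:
$Y = 6$ ($Y = 2 \cdot 3 = 6$)
$A = 31$ ($A = -5 + 6 \cdot 6 = -5 + 36 = 31$)
$A^{4} = 31^{4} = 923521$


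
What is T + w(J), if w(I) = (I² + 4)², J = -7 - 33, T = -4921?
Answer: 2567895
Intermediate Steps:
J = -40
w(I) = (4 + I²)²
T + w(J) = -4921 + (4 + (-40)²)² = -4921 + (4 + 1600)² = -4921 + 1604² = -4921 + 2572816 = 2567895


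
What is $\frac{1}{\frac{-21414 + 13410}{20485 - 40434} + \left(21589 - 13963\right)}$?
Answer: $\frac{19949}{152139078} \approx 0.00013112$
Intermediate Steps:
$\frac{1}{\frac{-21414 + 13410}{20485 - 40434} + \left(21589 - 13963\right)} = \frac{1}{- \frac{8004}{-19949} + \left(21589 - 13963\right)} = \frac{1}{\left(-8004\right) \left(- \frac{1}{19949}\right) + 7626} = \frac{1}{\frac{8004}{19949} + 7626} = \frac{1}{\frac{152139078}{19949}} = \frac{19949}{152139078}$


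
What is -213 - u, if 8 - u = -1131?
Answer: -1352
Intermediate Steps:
u = 1139 (u = 8 - 1*(-1131) = 8 + 1131 = 1139)
-213 - u = -213 - 1*1139 = -213 - 1139 = -1352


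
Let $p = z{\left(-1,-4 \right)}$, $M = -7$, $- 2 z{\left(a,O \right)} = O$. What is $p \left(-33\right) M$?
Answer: $462$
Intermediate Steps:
$z{\left(a,O \right)} = - \frac{O}{2}$
$p = 2$ ($p = \left(- \frac{1}{2}\right) \left(-4\right) = 2$)
$p \left(-33\right) M = 2 \left(-33\right) \left(-7\right) = \left(-66\right) \left(-7\right) = 462$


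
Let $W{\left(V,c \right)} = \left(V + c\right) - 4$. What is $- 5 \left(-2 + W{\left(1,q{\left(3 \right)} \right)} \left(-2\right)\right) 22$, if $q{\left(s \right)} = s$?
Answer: $220$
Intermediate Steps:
$W{\left(V,c \right)} = -4 + V + c$
$- 5 \left(-2 + W{\left(1,q{\left(3 \right)} \right)} \left(-2\right)\right) 22 = - 5 \left(-2 + \left(-4 + 1 + 3\right) \left(-2\right)\right) 22 = - 5 \left(-2 + 0 \left(-2\right)\right) 22 = - 5 \left(-2 + 0\right) 22 = \left(-5\right) \left(-2\right) 22 = 10 \cdot 22 = 220$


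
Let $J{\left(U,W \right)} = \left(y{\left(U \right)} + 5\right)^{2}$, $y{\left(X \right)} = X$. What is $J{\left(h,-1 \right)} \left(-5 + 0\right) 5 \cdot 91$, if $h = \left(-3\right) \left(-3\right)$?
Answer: $-445900$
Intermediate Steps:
$h = 9$
$J{\left(U,W \right)} = \left(5 + U\right)^{2}$ ($J{\left(U,W \right)} = \left(U + 5\right)^{2} = \left(5 + U\right)^{2}$)
$J{\left(h,-1 \right)} \left(-5 + 0\right) 5 \cdot 91 = \left(5 + 9\right)^{2} \left(-5 + 0\right) 5 \cdot 91 = 14^{2} \left(\left(-5\right) 5\right) 91 = 196 \left(-25\right) 91 = \left(-4900\right) 91 = -445900$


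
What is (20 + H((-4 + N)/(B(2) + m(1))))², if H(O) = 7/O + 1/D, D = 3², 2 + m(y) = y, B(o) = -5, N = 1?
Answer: 94249/81 ≈ 1163.6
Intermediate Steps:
m(y) = -2 + y
D = 9
H(O) = ⅑ + 7/O (H(O) = 7/O + 1/9 = 7/O + 1*(⅑) = 7/O + ⅑ = ⅑ + 7/O)
(20 + H((-4 + N)/(B(2) + m(1))))² = (20 + (63 + (-4 + 1)/(-5 + (-2 + 1)))/(9*(((-4 + 1)/(-5 + (-2 + 1))))))² = (20 + (63 - 3/(-5 - 1))/(9*((-3/(-5 - 1)))))² = (20 + (63 - 3/(-6))/(9*((-3/(-6)))))² = (20 + (63 - 3*(-⅙))/(9*((-3*(-⅙)))))² = (20 + (63 + ½)/(9*(½)))² = (20 + (⅑)*2*(127/2))² = (20 + 127/9)² = (307/9)² = 94249/81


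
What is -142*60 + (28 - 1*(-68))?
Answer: -8424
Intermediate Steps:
-142*60 + (28 - 1*(-68)) = -8520 + (28 + 68) = -8520 + 96 = -8424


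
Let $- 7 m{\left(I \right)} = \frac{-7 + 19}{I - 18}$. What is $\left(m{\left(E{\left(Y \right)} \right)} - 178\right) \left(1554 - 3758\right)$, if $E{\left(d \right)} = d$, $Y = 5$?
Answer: $\frac{35673944}{91} \approx 3.9202 \cdot 10^{5}$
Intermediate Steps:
$m{\left(I \right)} = - \frac{12}{7 \left(-18 + I\right)}$ ($m{\left(I \right)} = - \frac{\left(-7 + 19\right) \frac{1}{I - 18}}{7} = - \frac{12 \frac{1}{-18 + I}}{7} = - \frac{12}{7 \left(-18 + I\right)}$)
$\left(m{\left(E{\left(Y \right)} \right)} - 178\right) \left(1554 - 3758\right) = \left(- \frac{12}{-126 + 7 \cdot 5} - 178\right) \left(1554 - 3758\right) = \left(- \frac{12}{-126 + 35} - 178\right) \left(-2204\right) = \left(- \frac{12}{-91} - 178\right) \left(-2204\right) = \left(\left(-12\right) \left(- \frac{1}{91}\right) - 178\right) \left(-2204\right) = \left(\frac{12}{91} - 178\right) \left(-2204\right) = \left(- \frac{16186}{91}\right) \left(-2204\right) = \frac{35673944}{91}$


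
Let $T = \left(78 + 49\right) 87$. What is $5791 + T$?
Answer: $16840$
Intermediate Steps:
$T = 11049$ ($T = 127 \cdot 87 = 11049$)
$5791 + T = 5791 + 11049 = 16840$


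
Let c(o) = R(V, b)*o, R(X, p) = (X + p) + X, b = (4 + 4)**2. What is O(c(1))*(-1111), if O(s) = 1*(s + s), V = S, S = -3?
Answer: -128876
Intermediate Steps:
b = 64 (b = 8**2 = 64)
V = -3
R(X, p) = p + 2*X
c(o) = 58*o (c(o) = (64 + 2*(-3))*o = (64 - 6)*o = 58*o)
O(s) = 2*s (O(s) = 1*(2*s) = 2*s)
O(c(1))*(-1111) = (2*(58*1))*(-1111) = (2*58)*(-1111) = 116*(-1111) = -128876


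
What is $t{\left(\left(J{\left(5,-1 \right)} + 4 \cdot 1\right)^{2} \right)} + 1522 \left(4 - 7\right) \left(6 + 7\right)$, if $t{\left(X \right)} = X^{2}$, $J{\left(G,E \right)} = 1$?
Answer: $-58733$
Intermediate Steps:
$t{\left(\left(J{\left(5,-1 \right)} + 4 \cdot 1\right)^{2} \right)} + 1522 \left(4 - 7\right) \left(6 + 7\right) = \left(\left(1 + 4 \cdot 1\right)^{2}\right)^{2} + 1522 \left(4 - 7\right) \left(6 + 7\right) = \left(\left(1 + 4\right)^{2}\right)^{2} + 1522 \left(\left(-3\right) 13\right) = \left(5^{2}\right)^{2} + 1522 \left(-39\right) = 25^{2} - 59358 = 625 - 59358 = -58733$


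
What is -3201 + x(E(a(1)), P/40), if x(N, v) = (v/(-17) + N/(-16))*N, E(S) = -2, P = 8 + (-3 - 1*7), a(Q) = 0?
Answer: -1088427/340 ≈ -3201.3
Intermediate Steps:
P = -2 (P = 8 + (-3 - 7) = 8 - 10 = -2)
x(N, v) = N*(-N/16 - v/17) (x(N, v) = (v*(-1/17) + N*(-1/16))*N = (-v/17 - N/16)*N = (-N/16 - v/17)*N = N*(-N/16 - v/17))
-3201 + x(E(a(1)), P/40) = -3201 - 1/272*(-2)*(16*(-2/40) + 17*(-2)) = -3201 - 1/272*(-2)*(16*(-2*1/40) - 34) = -3201 - 1/272*(-2)*(16*(-1/20) - 34) = -3201 - 1/272*(-2)*(-4/5 - 34) = -3201 - 1/272*(-2)*(-174/5) = -3201 - 87/340 = -1088427/340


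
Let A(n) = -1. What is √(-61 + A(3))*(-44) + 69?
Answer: 69 - 44*I*√62 ≈ 69.0 - 346.46*I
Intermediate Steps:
√(-61 + A(3))*(-44) + 69 = √(-61 - 1)*(-44) + 69 = √(-62)*(-44) + 69 = (I*√62)*(-44) + 69 = -44*I*√62 + 69 = 69 - 44*I*√62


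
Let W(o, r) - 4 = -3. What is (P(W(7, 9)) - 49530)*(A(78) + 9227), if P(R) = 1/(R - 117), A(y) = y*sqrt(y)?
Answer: -53013553187/116 - 224073759*sqrt(78)/58 ≈ -4.9113e+8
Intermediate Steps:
W(o, r) = 1 (W(o, r) = 4 - 3 = 1)
A(y) = y**(3/2)
P(R) = 1/(-117 + R)
(P(W(7, 9)) - 49530)*(A(78) + 9227) = (1/(-117 + 1) - 49530)*(78**(3/2) + 9227) = (1/(-116) - 49530)*(78*sqrt(78) + 9227) = (-1/116 - 49530)*(9227 + 78*sqrt(78)) = -5745481*(9227 + 78*sqrt(78))/116 = -53013553187/116 - 224073759*sqrt(78)/58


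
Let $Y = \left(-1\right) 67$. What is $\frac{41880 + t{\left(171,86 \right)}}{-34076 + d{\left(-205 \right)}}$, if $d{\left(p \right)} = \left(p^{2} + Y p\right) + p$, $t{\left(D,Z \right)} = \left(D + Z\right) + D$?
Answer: $\frac{42308}{21479} \approx 1.9697$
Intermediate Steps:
$Y = -67$
$t{\left(D,Z \right)} = Z + 2 D$
$d{\left(p \right)} = p^{2} - 66 p$ ($d{\left(p \right)} = \left(p^{2} - 67 p\right) + p = p^{2} - 66 p$)
$\frac{41880 + t{\left(171,86 \right)}}{-34076 + d{\left(-205 \right)}} = \frac{41880 + \left(86 + 2 \cdot 171\right)}{-34076 - 205 \left(-66 - 205\right)} = \frac{41880 + \left(86 + 342\right)}{-34076 - -55555} = \frac{41880 + 428}{-34076 + 55555} = \frac{42308}{21479}$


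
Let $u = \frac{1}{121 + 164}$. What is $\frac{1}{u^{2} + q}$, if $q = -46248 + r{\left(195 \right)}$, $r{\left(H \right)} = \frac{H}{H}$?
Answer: $- \frac{81225}{3756412574} \approx -2.1623 \cdot 10^{-5}$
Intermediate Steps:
$r{\left(H \right)} = 1$
$q = -46247$ ($q = -46248 + 1 = -46247$)
$u = \frac{1}{285} \approx 0.0035088$
$\frac{1}{u^{2} + q} = \frac{1}{\left(\frac{1}{285}\right)^{2} - 46247} = \frac{1}{\frac{1}{81225} - 46247} = \frac{1}{- \frac{3756412574}{81225}} = - \frac{81225}{3756412574}$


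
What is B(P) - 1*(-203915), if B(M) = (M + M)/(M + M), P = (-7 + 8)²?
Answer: 203916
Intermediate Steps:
P = 1 (P = 1² = 1)
B(M) = 1 (B(M) = (2*M)/((2*M)) = (2*M)*(1/(2*M)) = 1)
B(P) - 1*(-203915) = 1 - 1*(-203915) = 1 + 203915 = 203916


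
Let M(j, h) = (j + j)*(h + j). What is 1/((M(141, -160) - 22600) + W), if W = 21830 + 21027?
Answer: 1/14899 ≈ 6.7119e-5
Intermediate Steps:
M(j, h) = 2*j*(h + j) (M(j, h) = (2*j)*(h + j) = 2*j*(h + j))
W = 42857
1/((M(141, -160) - 22600) + W) = 1/((2*141*(-160 + 141) - 22600) + 42857) = 1/((2*141*(-19) - 22600) + 42857) = 1/((-5358 - 22600) + 42857) = 1/(-27958 + 42857) = 1/14899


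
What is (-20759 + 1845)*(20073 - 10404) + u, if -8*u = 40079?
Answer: -1463075807/8 ≈ -1.8288e+8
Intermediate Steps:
u = -40079/8 (u = -⅛*40079 = -40079/8 ≈ -5009.9)
(-20759 + 1845)*(20073 - 10404) + u = (-20759 + 1845)*(20073 - 10404) - 40079/8 = -18914*9669 - 40079/8 = -182879466 - 40079/8 = -1463075807/8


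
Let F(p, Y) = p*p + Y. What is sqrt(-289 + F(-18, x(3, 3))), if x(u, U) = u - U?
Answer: sqrt(35) ≈ 5.9161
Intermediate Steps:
F(p, Y) = Y + p**2 (F(p, Y) = p**2 + Y = Y + p**2)
sqrt(-289 + F(-18, x(3, 3))) = sqrt(-289 + ((3 - 1*3) + (-18)**2)) = sqrt(-289 + ((3 - 3) + 324)) = sqrt(-289 + (0 + 324)) = sqrt(-289 + 324) = sqrt(35)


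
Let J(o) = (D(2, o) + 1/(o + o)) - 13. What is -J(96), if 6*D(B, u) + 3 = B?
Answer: 2527/192 ≈ 13.161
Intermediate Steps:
D(B, u) = -½ + B/6
J(o) = -79/6 + 1/(2*o) (J(o) = ((-½ + (⅙)*2) + 1/(o + o)) - 13 = ((-½ + ⅓) + 1/(2*o)) - 13 = (-⅙ + 1/(2*o)) - 13 = -79/6 + 1/(2*o))
-J(96) = -(3 - 79*96)/(6*96) = -(3 - 7584)/(6*96) = -(-7581)/(6*96) = -1*(-2527/192) = 2527/192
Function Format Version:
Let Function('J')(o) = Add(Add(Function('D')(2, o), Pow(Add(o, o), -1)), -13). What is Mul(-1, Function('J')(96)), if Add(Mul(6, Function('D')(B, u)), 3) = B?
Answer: Rational(2527, 192) ≈ 13.161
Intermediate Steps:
Function('D')(B, u) = Add(Rational(-1, 2), Mul(Rational(1, 6), B))
Function('J')(o) = Add(Rational(-79, 6), Mul(Rational(1, 2), Pow(o, -1))) (Function('J')(o) = Add(Add(Add(Rational(-1, 2), Mul(Rational(1, 6), 2)), Pow(Add(o, o), -1)), -13) = Add(Add(Add(Rational(-1, 2), Rational(1, 3)), Pow(Mul(2, o), -1)), -13) = Add(Add(Rational(-1, 6), Mul(Rational(1, 2), Pow(o, -1))), -13) = Add(Rational(-79, 6), Mul(Rational(1, 2), Pow(o, -1))))
Mul(-1, Function('J')(96)) = Mul(-1, Mul(Rational(1, 6), Pow(96, -1), Add(3, Mul(-79, 96)))) = Mul(-1, Mul(Rational(1, 6), Rational(1, 96), Add(3, -7584))) = Mul(-1, Mul(Rational(1, 6), Rational(1, 96), -7581)) = Mul(-1, Rational(-2527, 192)) = Rational(2527, 192)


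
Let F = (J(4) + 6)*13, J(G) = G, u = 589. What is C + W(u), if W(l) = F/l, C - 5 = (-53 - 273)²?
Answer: 62599639/589 ≈ 1.0628e+5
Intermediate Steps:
F = 130 (F = (4 + 6)*13 = 10*13 = 130)
C = 106281 (C = 5 + (-53 - 273)² = 5 + (-326)² = 5 + 106276 = 106281)
W(l) = 130/l
C + W(u) = 106281 + 130/589 = 62599639/589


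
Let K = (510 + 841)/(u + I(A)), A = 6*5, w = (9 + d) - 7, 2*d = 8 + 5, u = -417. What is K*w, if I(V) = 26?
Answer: -1351/46 ≈ -29.370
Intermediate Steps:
d = 13/2 (d = (8 + 5)/2 = (1/2)*13 = 13/2 ≈ 6.5000)
w = 17/2 (w = (9 + 13/2) - 7 = 31/2 - 7 = 17/2 ≈ 8.5000)
A = 30
K = -1351/391 (K = (510 + 841)/(-417 + 26) = 1351/(-391) = 1351*(-1/391) = -1351/391 ≈ -3.4552)
K*w = -1351/391*17/2 = -1351/46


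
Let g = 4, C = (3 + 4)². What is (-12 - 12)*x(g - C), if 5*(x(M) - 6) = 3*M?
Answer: 504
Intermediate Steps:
C = 49 (C = 7² = 49)
x(M) = 6 + 3*M/5 (x(M) = 6 + (3*M)/5 = 6 + 3*M/5)
(-12 - 12)*x(g - C) = (-12 - 12)*(6 + 3*(4 - 1*49)/5) = -24*(6 + 3*(4 - 49)/5) = -24*(6 + (⅗)*(-45)) = -24*(6 - 27) = -24*(-21) = 504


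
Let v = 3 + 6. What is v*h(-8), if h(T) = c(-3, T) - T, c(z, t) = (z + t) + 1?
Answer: -18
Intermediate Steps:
c(z, t) = 1 + t + z (c(z, t) = (t + z) + 1 = 1 + t + z)
h(T) = -2 (h(T) = (1 + T - 3) - T = (-2 + T) - T = -2)
v = 9
v*h(-8) = 9*(-2) = -18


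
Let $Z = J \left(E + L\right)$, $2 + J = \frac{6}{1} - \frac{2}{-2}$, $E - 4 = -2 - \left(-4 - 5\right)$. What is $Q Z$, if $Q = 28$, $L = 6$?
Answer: $2380$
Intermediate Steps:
$E = 11$ ($E = 4 - -7 = 4 + \left(-2 + 9\right) = 4 + 7 = 11$)
$J = 5$ ($J = -2 + \left(\frac{6}{1} - \frac{2}{-2}\right) = -2 + \left(6 \cdot 1 - -1\right) = -2 + \left(6 + 1\right) = -2 + 7 = 5$)
$Z = 85$ ($Z = 5 \left(11 + 6\right) = 5 \cdot 17 = 85$)
$Q Z = 28 \cdot 85 = 2380$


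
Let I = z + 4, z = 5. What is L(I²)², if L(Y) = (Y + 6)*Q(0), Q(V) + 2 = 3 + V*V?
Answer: 7569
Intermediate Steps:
I = 9 (I = 5 + 4 = 9)
Q(V) = 1 + V² (Q(V) = -2 + (3 + V*V) = -2 + (3 + V²) = 1 + V²)
L(Y) = 6 + Y (L(Y) = (Y + 6)*(1 + 0²) = (6 + Y)*(1 + 0) = (6 + Y)*1 = 6 + Y)
L(I²)² = (6 + 9²)² = (6 + 81)² = 87² = 7569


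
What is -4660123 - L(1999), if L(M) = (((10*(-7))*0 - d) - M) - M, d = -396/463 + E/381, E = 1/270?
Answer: -221765733697307/47628810 ≈ -4.6561e+6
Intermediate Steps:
E = 1/270 ≈ 0.0037037
d = -40736057/47628810 (d = -396/463 + (1/270)/381 = -396*1/463 + (1/270)*(1/381) = -396/463 + 1/102870 = -40736057/47628810 ≈ -0.85528)
L(M) = 40736057/47628810 - 2*M (L(M) = (((10*(-7))*0 - 1*(-40736057/47628810)) - M) - M = ((-70*0 + 40736057/47628810) - M) - M = ((0 + 40736057/47628810) - M) - M = (40736057/47628810 - M) - M = 40736057/47628810 - 2*M)
-4660123 - L(1999) = -4660123 - (40736057/47628810 - 2*1999) = -4660123 - (40736057/47628810 - 3998) = -4660123 - 1*(-190379246323/47628810) = -4660123 + 190379246323/47628810 = -221765733697307/47628810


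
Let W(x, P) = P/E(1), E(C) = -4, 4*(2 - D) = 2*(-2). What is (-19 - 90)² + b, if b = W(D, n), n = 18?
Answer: 23753/2 ≈ 11877.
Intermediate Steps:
D = 3 (D = 2 - (-2)/2 = 2 - ¼*(-4) = 2 + 1 = 3)
W(x, P) = -P/4 (W(x, P) = P/(-4) = P*(-¼) = -P/4)
b = -9/2 (b = -¼*18 = -9/2 ≈ -4.5000)
(-19 - 90)² + b = (-19 - 90)² - 9/2 = (-109)² - 9/2 = 11881 - 9/2 = 23753/2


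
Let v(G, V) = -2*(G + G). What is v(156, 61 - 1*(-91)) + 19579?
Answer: 18955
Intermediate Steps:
v(G, V) = -4*G
v(156, 61 - 1*(-91)) + 19579 = -4*156 + 19579 = -624 + 19579 = 18955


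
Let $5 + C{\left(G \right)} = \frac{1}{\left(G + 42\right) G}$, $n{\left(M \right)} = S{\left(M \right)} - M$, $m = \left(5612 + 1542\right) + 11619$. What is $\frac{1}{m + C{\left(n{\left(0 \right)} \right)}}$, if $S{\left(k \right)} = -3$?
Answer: $\frac{117}{2195855} \approx 5.3282 \cdot 10^{-5}$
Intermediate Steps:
$m = 18773$ ($m = 7154 + 11619 = 18773$)
$n{\left(M \right)} = -3 - M$
$C{\left(G \right)} = -5 + \frac{1}{G \left(42 + G\right)}$ ($C{\left(G \right)} = -5 + \frac{1}{\left(G + 42\right) G} = -5 + \frac{1}{\left(42 + G\right) G} = -5 + \frac{1}{G \left(42 + G\right)}$)
$\frac{1}{m + C{\left(n{\left(0 \right)} \right)}} = \frac{1}{18773 + \frac{1 - 210 \left(-3 - 0\right) - 5 \left(-3 - 0\right)^{2}}{\left(-3 - 0\right) \left(42 - 3\right)}} = \frac{1}{18773 + \frac{1 - 210 \left(-3 + 0\right) - 5 \left(-3 + 0\right)^{2}}{\left(-3 + 0\right) \left(42 + \left(-3 + 0\right)\right)}} = \frac{1}{18773 + \frac{1 - -630 - 5 \left(-3\right)^{2}}{\left(-3\right) \left(42 - 3\right)}} = \frac{1}{18773 - \frac{1 + 630 - 45}{3 \cdot 39}} = \frac{1}{18773 - \frac{1 + 630 - 45}{117}} = \frac{1}{18773 - \frac{1}{117} \cdot 586} = \frac{1}{18773 - \frac{586}{117}} = \frac{1}{\frac{2195855}{117}} = \frac{117}{2195855}$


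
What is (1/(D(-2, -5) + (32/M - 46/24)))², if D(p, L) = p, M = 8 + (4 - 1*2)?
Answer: 3600/1849 ≈ 1.9470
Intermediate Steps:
M = 10 (M = 8 + (4 - 2) = 8 + 2 = 10)
(1/(D(-2, -5) + (32/M - 46/24)))² = (1/(-2 + (32/10 - 46/24)))² = (1/(-2 + (32*(⅒) - 46*1/24)))² = (1/(-2 + (16/5 - 23/12)))² = (1/(-2 + 77/60))² = (1/(-43/60))² = (-60/43)² = 3600/1849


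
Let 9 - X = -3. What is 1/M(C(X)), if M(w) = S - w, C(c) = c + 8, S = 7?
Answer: -1/13 ≈ -0.076923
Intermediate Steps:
X = 12 (X = 9 - 1*(-3) = 9 + 3 = 12)
C(c) = 8 + c
M(w) = 7 - w
1/M(C(X)) = 1/(7 - (8 + 12)) = 1/(7 - 1*20) = 1/(7 - 20) = 1/(-13) = -1/13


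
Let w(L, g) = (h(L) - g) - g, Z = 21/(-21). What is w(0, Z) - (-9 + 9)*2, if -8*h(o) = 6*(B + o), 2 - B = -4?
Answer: -5/2 ≈ -2.5000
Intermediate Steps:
B = 6 (B = 2 - 1*(-4) = 2 + 4 = 6)
h(o) = -9/2 - 3*o/4 (h(o) = -3*(6 + o)/4 = -(36 + 6*o)/8 = -9/2 - 3*o/4)
Z = -1 (Z = 21*(-1/21) = -1)
w(L, g) = -9/2 - 2*g - 3*L/4 (w(L, g) = ((-9/2 - 3*L/4) - g) - g = (-9/2 - g - 3*L/4) - g = -9/2 - 2*g - 3*L/4)
w(0, Z) - (-9 + 9)*2 = (-9/2 - 2*(-1) - ¾*0) - (-9 + 9)*2 = (-9/2 + 2 + 0) - 0*2 = -5/2 - 1*0 = -5/2 + 0 = -5/2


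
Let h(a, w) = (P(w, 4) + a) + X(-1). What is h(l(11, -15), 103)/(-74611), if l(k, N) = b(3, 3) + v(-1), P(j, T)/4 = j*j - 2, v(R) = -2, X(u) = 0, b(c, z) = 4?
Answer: -42430/74611 ≈ -0.56868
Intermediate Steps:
P(j, T) = -8 + 4*j**2 (P(j, T) = 4*(j*j - 2) = 4*(j**2 - 2) = 4*(-2 + j**2) = -8 + 4*j**2)
l(k, N) = 2 (l(k, N) = 4 - 2 = 2)
h(a, w) = -8 + a + 4*w**2 (h(a, w) = ((-8 + 4*w**2) + a) + 0 = (-8 + a + 4*w**2) + 0 = -8 + a + 4*w**2)
h(l(11, -15), 103)/(-74611) = (-8 + 2 + 4*103**2)/(-74611) = (-8 + 2 + 4*10609)*(-1/74611) = (-8 + 2 + 42436)*(-1/74611) = 42430*(-1/74611) = -42430/74611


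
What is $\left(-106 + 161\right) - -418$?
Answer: $473$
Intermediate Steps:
$\left(-106 + 161\right) - -418 = 55 + 418 = 473$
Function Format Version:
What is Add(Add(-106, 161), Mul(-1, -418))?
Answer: 473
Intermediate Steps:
Add(Add(-106, 161), Mul(-1, -418)) = Add(55, 418) = 473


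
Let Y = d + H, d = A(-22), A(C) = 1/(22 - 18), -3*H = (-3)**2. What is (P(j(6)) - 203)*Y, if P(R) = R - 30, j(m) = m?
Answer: 2497/4 ≈ 624.25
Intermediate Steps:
H = -3 (H = -1/3*(-3)**2 = -1/3*9 = -3)
A(C) = 1/4
d = 1/4 ≈ 0.25000
Y = -11/4 (Y = 1/4 - 3 = -11/4 ≈ -2.7500)
P(R) = -30 + R
(P(j(6)) - 203)*Y = ((-30 + 6) - 203)*(-11/4) = (-24 - 203)*(-11/4) = -227*(-11/4) = 2497/4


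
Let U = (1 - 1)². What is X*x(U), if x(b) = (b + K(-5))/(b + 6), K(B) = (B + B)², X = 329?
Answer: 16450/3 ≈ 5483.3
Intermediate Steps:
U = 0 (U = 0² = 0)
K(B) = 4*B² (K(B) = (2*B)² = 4*B²)
x(b) = (100 + b)/(6 + b) (x(b) = (b + 4*(-5)²)/(b + 6) = (b + 4*25)/(6 + b) = (b + 100)/(6 + b) = (100 + b)/(6 + b))
X*x(U) = 329*((100 + 0)/(6 + 0)) = 329*(100/6) = 329*((⅙)*100) = 329*(50/3) = 16450/3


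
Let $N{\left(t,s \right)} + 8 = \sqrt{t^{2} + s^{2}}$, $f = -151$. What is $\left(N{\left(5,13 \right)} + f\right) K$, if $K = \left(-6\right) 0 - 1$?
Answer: $159 - \sqrt{194} \approx 145.07$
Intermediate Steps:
$K = -1$ ($K = 0 - 1 = -1$)
$N{\left(t,s \right)} = -8 + \sqrt{s^{2} + t^{2}}$ ($N{\left(t,s \right)} = -8 + \sqrt{t^{2} + s^{2}} = -8 + \sqrt{s^{2} + t^{2}}$)
$\left(N{\left(5,13 \right)} + f\right) K = \left(\left(-8 + \sqrt{13^{2} + 5^{2}}\right) - 151\right) \left(-1\right) = \left(\left(-8 + \sqrt{169 + 25}\right) - 151\right) \left(-1\right) = \left(\left(-8 + \sqrt{194}\right) - 151\right) \left(-1\right) = \left(-159 + \sqrt{194}\right) \left(-1\right) = 159 - \sqrt{194}$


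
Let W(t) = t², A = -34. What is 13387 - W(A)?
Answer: 12231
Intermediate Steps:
13387 - W(A) = 13387 - 1*(-34)² = 13387 - 1*1156 = 13387 - 1156 = 12231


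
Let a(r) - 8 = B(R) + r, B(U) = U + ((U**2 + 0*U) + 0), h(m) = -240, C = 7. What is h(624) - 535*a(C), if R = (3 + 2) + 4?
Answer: -56415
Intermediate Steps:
R = 9 (R = 5 + 4 = 9)
B(U) = U + U**2 (B(U) = U + ((U**2 + 0) + 0) = U + (U**2 + 0) = U + U**2)
a(r) = 98 + r (a(r) = 8 + (9*(1 + 9) + r) = 8 + (9*10 + r) = 8 + (90 + r) = 98 + r)
h(624) - 535*a(C) = -240 - 535*(98 + 7) = -240 - 535*105 = -240 - 1*56175 = -240 - 56175 = -56415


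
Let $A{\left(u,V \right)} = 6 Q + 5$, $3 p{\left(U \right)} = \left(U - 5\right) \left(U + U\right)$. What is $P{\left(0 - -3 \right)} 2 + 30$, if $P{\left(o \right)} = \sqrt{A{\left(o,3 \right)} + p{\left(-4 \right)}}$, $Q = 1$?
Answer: $30 + 2 \sqrt{35} \approx 41.832$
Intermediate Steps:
$p{\left(U \right)} = \frac{2 U \left(-5 + U\right)}{3}$ ($p{\left(U \right)} = \frac{\left(U - 5\right) \left(U + U\right)}{3} = \frac{\left(-5 + U\right) 2 U}{3} = \frac{2 U \left(-5 + U\right)}{3}$)
$A{\left(u,V \right)} = 11$ ($A{\left(u,V \right)} = 6 \cdot 1 + 5 = 6 + 5 = 11$)
$P{\left(o \right)} = \sqrt{35}$ ($P{\left(o \right)} = \sqrt{11 + \frac{2}{3} \left(-4\right) \left(-5 - 4\right)} = \sqrt{11 + \frac{2}{3} \left(-4\right) \left(-9\right)} = \sqrt{11 + 24} = \sqrt{35}$)
$P{\left(0 - -3 \right)} 2 + 30 = \sqrt{35} \cdot 2 + 30 = 2 \sqrt{35} + 30 = 30 + 2 \sqrt{35}$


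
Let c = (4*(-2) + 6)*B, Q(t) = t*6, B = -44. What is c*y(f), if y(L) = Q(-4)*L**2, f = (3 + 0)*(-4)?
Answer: -304128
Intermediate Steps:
f = -12 (f = 3*(-4) = -12)
Q(t) = 6*t
c = 88 (c = (4*(-2) + 6)*(-44) = (-8 + 6)*(-44) = -2*(-44) = 88)
y(L) = -24*L**2 (y(L) = (6*(-4))*L**2 = -24*L**2)
c*y(f) = 88*(-24*(-12)**2) = 88*(-24*144) = 88*(-3456) = -304128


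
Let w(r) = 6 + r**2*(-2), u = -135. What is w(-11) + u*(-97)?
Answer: 12859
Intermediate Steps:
w(r) = 6 - 2*r**2
w(-11) + u*(-97) = (6 - 2*(-11)**2) - 135*(-97) = (6 - 2*121) + 13095 = (6 - 242) + 13095 = -236 + 13095 = 12859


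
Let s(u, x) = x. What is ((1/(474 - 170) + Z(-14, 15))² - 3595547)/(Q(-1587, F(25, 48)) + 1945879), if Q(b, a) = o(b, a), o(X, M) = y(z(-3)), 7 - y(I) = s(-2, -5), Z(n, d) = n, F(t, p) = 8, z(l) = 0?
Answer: -332267966527/179831462656 ≈ -1.8477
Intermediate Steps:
y(I) = 12 (y(I) = 7 - 1*(-5) = 7 + 5 = 12)
o(X, M) = 12
Q(b, a) = 12
((1/(474 - 170) + Z(-14, 15))² - 3595547)/(Q(-1587, F(25, 48)) + 1945879) = ((1/(474 - 170) - 14)² - 3595547)/(12 + 1945879) = ((1/304 - 14)² - 3595547)/1945891 = ((1/304 - 14)² - 3595547)*(1/1945891) = ((-4255/304)² - 3595547)*(1/1945891) = (18105025/92416 - 3595547)*(1/1945891) = -332267966527/92416*1/1945891 = -332267966527/179831462656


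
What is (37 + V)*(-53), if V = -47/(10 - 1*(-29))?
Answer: -73988/39 ≈ -1897.1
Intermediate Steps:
V = -47/39 (V = -47/(10 + 29) = -47/39 ≈ -1.2051)
(37 + V)*(-53) = (37 - 47/39)*(-53) = (1396/39)*(-53) = -73988/39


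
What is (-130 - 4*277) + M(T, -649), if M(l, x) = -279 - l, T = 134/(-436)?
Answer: -330639/218 ≈ -1516.7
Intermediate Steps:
T = -67/218 (T = 134*(-1/436) = -67/218 ≈ -0.30734)
(-130 - 4*277) + M(T, -649) = (-130 - 4*277) + (-279 - 1*(-67/218)) = (-130 - 1108) + (-279 + 67/218) = -1238 - 60755/218 = -330639/218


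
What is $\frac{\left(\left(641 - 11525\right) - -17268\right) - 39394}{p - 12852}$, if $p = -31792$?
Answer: $\frac{16505}{22322} \approx 0.7394$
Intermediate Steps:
$\frac{\left(\left(641 - 11525\right) - -17268\right) - 39394}{p - 12852} = \frac{\left(\left(641 - 11525\right) - -17268\right) - 39394}{-31792 - 12852} = \frac{\left(-10884 + 17268\right) - 39394}{-44644} = \left(6384 - 39394\right) \left(- \frac{1}{44644}\right) = \left(-33010\right) \left(- \frac{1}{44644}\right) = \frac{16505}{22322}$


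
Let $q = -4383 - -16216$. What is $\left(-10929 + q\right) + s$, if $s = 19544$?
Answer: $20448$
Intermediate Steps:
$q = 11833$ ($q = -4383 + 16216 = 11833$)
$\left(-10929 + q\right) + s = \left(-10929 + 11833\right) + 19544 = 904 + 19544 = 20448$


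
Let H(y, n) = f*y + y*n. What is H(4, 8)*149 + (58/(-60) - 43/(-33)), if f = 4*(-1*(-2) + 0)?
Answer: 1048997/110 ≈ 9536.3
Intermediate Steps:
f = 8 (f = 4*(2 + 0) = 4*2 = 8)
H(y, n) = 8*y + n*y (H(y, n) = 8*y + y*n = 8*y + n*y)
H(4, 8)*149 + (58/(-60) - 43/(-33)) = (4*(8 + 8))*149 + (58/(-60) - 43/(-33)) = (4*16)*149 + (58*(-1/60) - 43*(-1/33)) = 64*149 + (-29/30 + 43/33) = 9536 + 37/110 = 1048997/110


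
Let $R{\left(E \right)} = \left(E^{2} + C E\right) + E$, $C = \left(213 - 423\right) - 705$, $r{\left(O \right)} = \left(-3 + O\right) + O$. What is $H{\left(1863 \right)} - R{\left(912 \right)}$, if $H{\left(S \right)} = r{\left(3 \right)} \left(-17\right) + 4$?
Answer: $1777$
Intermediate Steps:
$r{\left(O \right)} = -3 + 2 O$
$C = -915$ ($C = -210 - 705 = -915$)
$R{\left(E \right)} = E^{2} - 914 E$ ($R{\left(E \right)} = \left(E^{2} - 915 E\right) + E = E^{2} - 914 E$)
$H{\left(S \right)} = -47$ ($H{\left(S \right)} = \left(-3 + 2 \cdot 3\right) \left(-17\right) + 4 = \left(-3 + 6\right) \left(-17\right) + 4 = 3 \left(-17\right) + 4 = -51 + 4 = -47$)
$H{\left(1863 \right)} - R{\left(912 \right)} = -47 - 912 \left(-914 + 912\right) = -47 - 912 \left(-2\right) = -47 - -1824 = -47 + 1824 = 1777$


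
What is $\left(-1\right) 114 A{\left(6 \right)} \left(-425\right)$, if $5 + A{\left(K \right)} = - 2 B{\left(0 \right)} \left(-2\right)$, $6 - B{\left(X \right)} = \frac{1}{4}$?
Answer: $872100$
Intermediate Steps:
$B{\left(X \right)} = \frac{23}{4}$ ($B{\left(X \right)} = 6 - \frac{1}{4} = \frac{23}{4}$)
$A{\left(K \right)} = 18$ ($A{\left(K \right)} = -5 + \left(-2\right) \frac{23}{4} \left(-2\right) = -5 - -23 = -5 + 23 = 18$)
$\left(-1\right) 114 A{\left(6 \right)} \left(-425\right) = \left(-1\right) 114 \cdot 18 \left(-425\right) = \left(-114\right) 18 \left(-425\right) = \left(-2052\right) \left(-425\right) = 872100$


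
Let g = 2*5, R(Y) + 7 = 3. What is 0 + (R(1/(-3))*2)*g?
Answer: -80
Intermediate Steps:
R(Y) = -4 (R(Y) = -7 + 3 = -4)
g = 10
0 + (R(1/(-3))*2)*g = 0 - 4*2*10 = 0 - 8*10 = 0 - 80 = -80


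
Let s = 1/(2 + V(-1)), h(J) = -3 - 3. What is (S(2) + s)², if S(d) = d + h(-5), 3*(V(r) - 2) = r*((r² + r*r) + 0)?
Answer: 1369/100 ≈ 13.690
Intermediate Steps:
h(J) = -6
V(r) = 2 + 2*r³/3 (V(r) = 2 + (r*((r² + r*r) + 0))/3 = 2 + (r*((r² + r²) + 0))/3 = 2 + (r*(2*r² + 0))/3 = 2 + (r*(2*r²))/3 = 2 + (2*r³)/3 = 2 + 2*r³/3)
S(d) = -6 + d (S(d) = d - 6 = -6 + d)
s = 3/10 (s = 1/(2 + (2 + (⅔)*(-1)³)) = 1/(2 + (2 + (⅔)*(-1))) = 1/(2 + (2 - ⅔)) = 1/(2 + 4/3) = 1/(10/3) = 3/10 ≈ 0.30000)
(S(2) + s)² = ((-6 + 2) + 3/10)² = (-4 + 3/10)² = (-37/10)² = 1369/100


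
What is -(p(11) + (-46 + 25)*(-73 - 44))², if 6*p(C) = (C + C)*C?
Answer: -56130064/9 ≈ -6.2367e+6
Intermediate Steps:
p(C) = C²/3 (p(C) = ((C + C)*C)/6 = ((2*C)*C)/6 = (2*C²)/6 = C²/3)
-(p(11) + (-46 + 25)*(-73 - 44))² = -((⅓)*11² + (-46 + 25)*(-73 - 44))² = -((⅓)*121 - 21*(-117))² = -(121/3 + 2457)² = -(7492/3)² = -1*56130064/9 = -56130064/9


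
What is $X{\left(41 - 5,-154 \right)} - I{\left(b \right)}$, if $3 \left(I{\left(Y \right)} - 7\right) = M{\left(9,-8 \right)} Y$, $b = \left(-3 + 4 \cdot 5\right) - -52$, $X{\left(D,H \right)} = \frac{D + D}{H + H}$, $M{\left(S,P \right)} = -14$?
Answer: $\frac{24237}{77} \approx 314.77$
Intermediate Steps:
$X{\left(D,H \right)} = \frac{D}{H}$ ($X{\left(D,H \right)} = \frac{2 D}{2 H} = 2 D \frac{1}{2 H} = \frac{D}{H}$)
$b = 69$ ($b = \left(-3 + 20\right) + 52 = 17 + 52 = 69$)
$I{\left(Y \right)} = 7 - \frac{14 Y}{3}$ ($I{\left(Y \right)} = 7 + \frac{\left(-14\right) Y}{3} = 7 - \frac{14 Y}{3}$)
$X{\left(41 - 5,-154 \right)} - I{\left(b \right)} = \frac{41 - 5}{-154} - \left(7 - 322\right) = 36 \left(- \frac{1}{154}\right) - \left(7 - 322\right) = - \frac{18}{77} - -315 = - \frac{18}{77} + 315 = \frac{24237}{77}$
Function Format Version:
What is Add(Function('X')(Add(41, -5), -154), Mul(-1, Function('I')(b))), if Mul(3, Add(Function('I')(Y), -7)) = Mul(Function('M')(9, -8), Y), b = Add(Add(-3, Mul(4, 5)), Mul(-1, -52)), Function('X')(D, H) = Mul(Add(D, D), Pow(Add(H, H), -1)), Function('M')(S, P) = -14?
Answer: Rational(24237, 77) ≈ 314.77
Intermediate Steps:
Function('X')(D, H) = Mul(D, Pow(H, -1)) (Function('X')(D, H) = Mul(Mul(2, D), Pow(Mul(2, H), -1)) = Mul(Mul(2, D), Mul(Rational(1, 2), Pow(H, -1))) = Mul(D, Pow(H, -1)))
b = 69 (b = Add(Add(-3, 20), 52) = Add(17, 52) = 69)
Function('I')(Y) = Add(7, Mul(Rational(-14, 3), Y)) (Function('I')(Y) = Add(7, Mul(Rational(1, 3), Mul(-14, Y))) = Add(7, Mul(Rational(-14, 3), Y)))
Add(Function('X')(Add(41, -5), -154), Mul(-1, Function('I')(b))) = Add(Mul(Add(41, -5), Pow(-154, -1)), Mul(-1, Add(7, Mul(Rational(-14, 3), 69)))) = Add(Mul(36, Rational(-1, 154)), Mul(-1, Add(7, -322))) = Add(Rational(-18, 77), Mul(-1, -315)) = Add(Rational(-18, 77), 315) = Rational(24237, 77)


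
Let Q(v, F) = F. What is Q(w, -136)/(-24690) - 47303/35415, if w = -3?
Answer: -38769821/29146545 ≈ -1.3302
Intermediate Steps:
Q(w, -136)/(-24690) - 47303/35415 = -136/(-24690) - 47303/35415 = -136*(-1/24690) - 47303*1/35415 = 68/12345 - 47303/35415 = -38769821/29146545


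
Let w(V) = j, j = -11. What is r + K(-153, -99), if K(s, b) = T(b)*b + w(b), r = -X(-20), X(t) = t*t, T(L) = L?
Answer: 9390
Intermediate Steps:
w(V) = -11
X(t) = t**2
r = -400 (r = -1*(-20)**2 = -1*400 = -400)
K(s, b) = -11 + b**2 (K(s, b) = b*b - 11 = b**2 - 11 = -11 + b**2)
r + K(-153, -99) = -400 + (-11 + (-99)**2) = -400 + (-11 + 9801) = -400 + 9790 = 9390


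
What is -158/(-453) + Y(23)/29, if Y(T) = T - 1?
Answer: 14548/13137 ≈ 1.1074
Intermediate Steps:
Y(T) = -1 + T
-158/(-453) + Y(23)/29 = -158/(-453) + (-1 + 23)/29 = -158*(-1/453) + 22*(1/29) = 158/453 + 22/29 = 14548/13137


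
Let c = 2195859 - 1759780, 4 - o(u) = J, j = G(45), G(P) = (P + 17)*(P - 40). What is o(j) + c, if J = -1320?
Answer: 437403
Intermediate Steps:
G(P) = (-40 + P)*(17 + P) (G(P) = (17 + P)*(-40 + P) = (-40 + P)*(17 + P))
j = 310 (j = -680 + 45² - 23*45 = -680 + 2025 - 1035 = 310)
o(u) = 1324 (o(u) = 4 - 1*(-1320) = 4 + 1320 = 1324)
c = 436079
o(j) + c = 1324 + 436079 = 437403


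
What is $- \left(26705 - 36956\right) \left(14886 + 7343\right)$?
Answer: $227869479$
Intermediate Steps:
$- \left(26705 - 36956\right) \left(14886 + 7343\right) = - \left(-10251\right) 22229 = \left(-1\right) \left(-227869479\right) = 227869479$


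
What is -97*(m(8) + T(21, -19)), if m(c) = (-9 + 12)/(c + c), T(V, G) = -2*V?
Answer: 64893/16 ≈ 4055.8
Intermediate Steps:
m(c) = 3/(2*c) (m(c) = 3/((2*c)) = 3*(1/(2*c)) = 3/(2*c))
-97*(m(8) + T(21, -19)) = -97*((3/2)/8 - 2*21) = -97*((3/2)*(1/8) - 42) = -97*(3/16 - 42) = -97*(-669/16) = 64893/16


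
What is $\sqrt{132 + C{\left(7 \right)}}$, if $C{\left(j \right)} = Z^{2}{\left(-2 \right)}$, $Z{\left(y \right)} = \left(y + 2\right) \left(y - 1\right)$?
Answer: $2 \sqrt{33} \approx 11.489$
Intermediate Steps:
$Z{\left(y \right)} = \left(-1 + y\right) \left(2 + y\right)$ ($Z{\left(y \right)} = \left(2 + y\right) \left(-1 + y\right) = \left(-1 + y\right) \left(2 + y\right)$)
$C{\left(j \right)} = 0$ ($C{\left(j \right)} = \left(-2 - 2 + \left(-2\right)^{2}\right)^{2} = \left(-2 - 2 + 4\right)^{2} = 0^{2} = 0$)
$\sqrt{132 + C{\left(7 \right)}} = \sqrt{132 + 0} = \sqrt{132} = 2 \sqrt{33}$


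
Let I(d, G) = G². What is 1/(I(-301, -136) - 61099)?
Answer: -1/42603 ≈ -2.3473e-5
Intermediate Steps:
1/(I(-301, -136) - 61099) = 1/((-136)² - 61099) = 1/(18496 - 61099) = 1/(-42603) = -1/42603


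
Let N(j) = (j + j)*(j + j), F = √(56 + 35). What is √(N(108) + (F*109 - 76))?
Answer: √(46580 + 109*√91) ≈ 218.22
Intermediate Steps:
F = √91 ≈ 9.5394
N(j) = 4*j² (N(j) = (2*j)*(2*j) = 4*j²)
√(N(108) + (F*109 - 76)) = √(4*108² + (√91*109 - 76)) = √(4*11664 + (109*√91 - 76)) = √(46656 + (-76 + 109*√91)) = √(46580 + 109*√91)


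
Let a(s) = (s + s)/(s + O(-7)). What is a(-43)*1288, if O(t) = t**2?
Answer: -55384/3 ≈ -18461.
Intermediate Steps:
a(s) = 2*s/(49 + s) (a(s) = (s + s)/(s + (-7)**2) = (2*s)/(s + 49) = (2*s)/(49 + s) = 2*s/(49 + s))
a(-43)*1288 = (2*(-43)/(49 - 43))*1288 = (2*(-43)/6)*1288 = (2*(-43)*(1/6))*1288 = -43/3*1288 = -55384/3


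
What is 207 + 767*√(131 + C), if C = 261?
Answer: 207 + 10738*√2 ≈ 15393.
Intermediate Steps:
207 + 767*√(131 + C) = 207 + 767*√(131 + 261) = 207 + 767*√392 = 207 + 767*(14*√2) = 207 + 10738*√2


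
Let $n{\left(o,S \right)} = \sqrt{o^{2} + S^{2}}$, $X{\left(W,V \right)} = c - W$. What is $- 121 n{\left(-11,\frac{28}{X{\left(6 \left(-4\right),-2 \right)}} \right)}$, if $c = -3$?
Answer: $- \frac{121 \sqrt{1105}}{3} \approx -1340.7$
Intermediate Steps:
$X{\left(W,V \right)} = -3 - W$
$n{\left(o,S \right)} = \sqrt{S^{2} + o^{2}}$
$- 121 n{\left(-11,\frac{28}{X{\left(6 \left(-4\right),-2 \right)}} \right)} = - 121 \sqrt{\left(\frac{28}{-3 - 6 \left(-4\right)}\right)^{2} + \left(-11\right)^{2}} = - 121 \sqrt{\left(\frac{28}{-3 - -24}\right)^{2} + 121} = - 121 \sqrt{\left(\frac{28}{-3 + 24}\right)^{2} + 121} = - 121 \sqrt{\left(\frac{28}{21}\right)^{2} + 121} = - 121 \sqrt{\left(28 \cdot \frac{1}{21}\right)^{2} + 121} = - 121 \sqrt{\left(\frac{4}{3}\right)^{2} + 121} = - 121 \sqrt{\frac{16}{9} + 121} = - 121 \sqrt{\frac{1105}{9}} = - 121 \frac{\sqrt{1105}}{3} = - \frac{121 \sqrt{1105}}{3}$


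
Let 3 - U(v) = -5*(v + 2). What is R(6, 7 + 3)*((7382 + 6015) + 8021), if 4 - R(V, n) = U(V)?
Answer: -835302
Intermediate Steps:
U(v) = 13 + 5*v (U(v) = 3 - (-5)*(v + 2) = 3 - (-5)*(2 + v) = 3 - (-10 - 5*v) = 3 + (10 + 5*v) = 13 + 5*v)
R(V, n) = -9 - 5*V (R(V, n) = 4 - (13 + 5*V) = 4 + (-13 - 5*V) = -9 - 5*V)
R(6, 7 + 3)*((7382 + 6015) + 8021) = (-9 - 5*6)*((7382 + 6015) + 8021) = (-9 - 30)*(13397 + 8021) = -39*21418 = -835302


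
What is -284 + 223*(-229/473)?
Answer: -185399/473 ≈ -391.96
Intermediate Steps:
-284 + 223*(-229/473) = -284 - 51067/473 = -185399/473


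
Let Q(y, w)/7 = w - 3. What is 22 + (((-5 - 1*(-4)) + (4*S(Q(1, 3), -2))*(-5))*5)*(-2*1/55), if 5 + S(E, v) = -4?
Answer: -116/11 ≈ -10.545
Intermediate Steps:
Q(y, w) = -21 + 7*w (Q(y, w) = 7*(w - 3) = 7*(-3 + w) = -21 + 7*w)
S(E, v) = -9 (S(E, v) = -5 - 4 = -9)
22 + (((-5 - 1*(-4)) + (4*S(Q(1, 3), -2))*(-5))*5)*(-2*1/55) = 22 + (((-5 - 1*(-4)) + (4*(-9))*(-5))*5)*(-2*1/55) = 22 + (((-5 + 4) - 36*(-5))*5)*(-2*1/55) = 22 + ((-1 + 180)*5)*(-2/55) = 22 + (179*5)*(-2/55) = 22 + 895*(-2/55) = 22 - 358/11 = -116/11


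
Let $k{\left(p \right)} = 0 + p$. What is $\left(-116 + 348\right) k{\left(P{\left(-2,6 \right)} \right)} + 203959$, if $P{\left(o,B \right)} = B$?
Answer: $205351$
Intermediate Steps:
$k{\left(p \right)} = p$
$\left(-116 + 348\right) k{\left(P{\left(-2,6 \right)} \right)} + 203959 = \left(-116 + 348\right) 6 + 203959 = 232 \cdot 6 + 203959 = 1392 + 203959 = 205351$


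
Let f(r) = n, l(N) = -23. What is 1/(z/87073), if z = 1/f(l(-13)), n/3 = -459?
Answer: -119899521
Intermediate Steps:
n = -1377 (n = 3*(-459) = -1377)
f(r) = -1377
z = -1/1377 (z = 1/(-1377) = -1/1377 ≈ -0.00072622)
1/(z/87073) = 1/(-1/1377/87073) = 1/(-1/1377*1/87073) = 1/(-1/119899521) = -119899521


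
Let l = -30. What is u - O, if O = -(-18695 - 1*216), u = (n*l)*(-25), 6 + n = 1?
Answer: -22661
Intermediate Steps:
n = -5 (n = -6 + 1 = -5)
u = -3750 (u = -5*(-30)*(-25) = 150*(-25) = -3750)
O = 18911 (O = -(-18695 - 216) = -1*(-18911) = 18911)
u - O = -3750 - 1*18911 = -3750 - 18911 = -22661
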